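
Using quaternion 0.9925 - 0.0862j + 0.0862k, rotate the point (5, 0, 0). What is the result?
(4.851, 0.856, 0.856)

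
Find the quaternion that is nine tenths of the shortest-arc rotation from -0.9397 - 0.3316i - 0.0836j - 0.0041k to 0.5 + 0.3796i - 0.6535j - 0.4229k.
-0.577 - 0.3928i + 0.5985j + 0.3932k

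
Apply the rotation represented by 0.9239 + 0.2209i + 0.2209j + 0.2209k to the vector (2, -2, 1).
(2.737, -0.909, -0.828)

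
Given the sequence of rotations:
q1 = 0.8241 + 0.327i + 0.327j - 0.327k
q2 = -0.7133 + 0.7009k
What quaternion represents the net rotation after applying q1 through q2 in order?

q2 · q1 = -0.3586 - 0.4624i - 0.0041j + 0.8109k
-0.3586 - 0.4624i - 0.0041j + 0.8109k


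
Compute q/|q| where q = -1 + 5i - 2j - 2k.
-0.1715 + 0.8575i - 0.343j - 0.343k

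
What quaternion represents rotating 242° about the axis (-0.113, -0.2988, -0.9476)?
-0.515 - 0.0969i - 0.2561j - 0.8123k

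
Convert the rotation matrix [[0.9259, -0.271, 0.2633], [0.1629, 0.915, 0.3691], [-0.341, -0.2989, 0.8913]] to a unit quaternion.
0.9659 - 0.1729i + 0.1564j + 0.1123k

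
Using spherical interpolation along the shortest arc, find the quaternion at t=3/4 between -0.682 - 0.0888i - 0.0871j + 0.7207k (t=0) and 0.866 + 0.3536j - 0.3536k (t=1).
-0.8392 - 0.0231i - 0.2929j + 0.4577k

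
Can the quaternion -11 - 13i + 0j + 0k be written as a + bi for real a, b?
Yes. The quaternion -11 - 13i has j- and k-coefficients y = z = 0, so it lies in the complex subalgebra spanned by 1 and i.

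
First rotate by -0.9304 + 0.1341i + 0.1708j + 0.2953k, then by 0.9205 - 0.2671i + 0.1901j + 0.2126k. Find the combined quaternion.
-0.9159 + 0.3918i + 0.0877j + 0.0029k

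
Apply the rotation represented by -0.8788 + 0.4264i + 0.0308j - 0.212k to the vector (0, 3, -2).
(-0.569, 0.167, -3.556)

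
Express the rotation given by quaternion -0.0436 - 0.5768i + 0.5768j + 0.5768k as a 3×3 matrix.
[[-0.3308, -0.6151, -0.7157], [-0.7157, -0.3308, 0.6151], [-0.6151, 0.7157, -0.3308]]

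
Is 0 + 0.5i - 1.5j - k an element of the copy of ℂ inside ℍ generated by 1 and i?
No. The quaternion 0.5i - 1.5j - k has j-coefficient y = -1.5 and k-coefficient z = -1, not both zero, so it does not lie in the complex subalgebra spanned by 1 and i.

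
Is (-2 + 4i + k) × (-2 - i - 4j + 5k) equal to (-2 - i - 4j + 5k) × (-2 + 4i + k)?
No: pq = 3 - 2i - 13j - 28k ≠ 3 - 10i + 29j + 4k = qp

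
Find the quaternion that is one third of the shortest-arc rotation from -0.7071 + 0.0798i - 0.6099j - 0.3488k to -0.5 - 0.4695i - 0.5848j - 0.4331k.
-0.6638 - 0.1102i - 0.6266j - 0.3931k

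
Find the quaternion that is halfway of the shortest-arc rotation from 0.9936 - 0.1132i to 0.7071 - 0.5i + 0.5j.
0.9067 - 0.3269i + 0.2666j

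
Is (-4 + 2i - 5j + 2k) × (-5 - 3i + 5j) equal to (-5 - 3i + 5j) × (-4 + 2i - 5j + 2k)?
No: pq = 51 - 8i - j - 15k ≠ 51 + 12i + 11j - 5k = qp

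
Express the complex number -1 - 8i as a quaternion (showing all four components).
-1 - 8i + 0j + 0k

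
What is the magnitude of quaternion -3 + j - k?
√11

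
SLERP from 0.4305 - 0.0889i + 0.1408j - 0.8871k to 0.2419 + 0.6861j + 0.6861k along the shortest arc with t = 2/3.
-0.0074 - 0.0364i - 0.4638j - 0.8851k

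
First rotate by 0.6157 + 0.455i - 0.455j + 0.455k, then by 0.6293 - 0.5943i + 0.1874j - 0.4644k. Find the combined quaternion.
0.9544 - 0.2056i - 0.1118j + 0.1855k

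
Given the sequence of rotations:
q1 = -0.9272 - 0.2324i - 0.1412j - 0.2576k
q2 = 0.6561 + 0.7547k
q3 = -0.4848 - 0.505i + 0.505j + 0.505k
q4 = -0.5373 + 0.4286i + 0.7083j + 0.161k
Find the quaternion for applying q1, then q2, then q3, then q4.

q2 · q1 = -0.4139 - 0.0459i - 0.268j - 0.8688k
q3 · q2 · q1 = 0.7516 - 0.0721i - 0.541j + 0.3707k
q4 · q3 · q2 · q1 = -0.0494 + 0.7105i + 0.6525j - 0.259k
-0.0494 + 0.7105i + 0.6525j - 0.259k


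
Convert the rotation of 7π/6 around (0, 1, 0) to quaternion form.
-0.2588 + 0.9659j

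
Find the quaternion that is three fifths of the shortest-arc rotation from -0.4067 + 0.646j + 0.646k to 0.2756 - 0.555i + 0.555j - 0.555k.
-0.4383 + 0.4287i - 0.0706j + 0.7868k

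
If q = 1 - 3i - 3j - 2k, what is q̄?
1 + 3i + 3j + 2k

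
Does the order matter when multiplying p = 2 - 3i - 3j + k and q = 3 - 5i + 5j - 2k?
Yes: pq = 8 - 18i - 10j - 31k ≠ 8 - 20i + 12j + 29k = qp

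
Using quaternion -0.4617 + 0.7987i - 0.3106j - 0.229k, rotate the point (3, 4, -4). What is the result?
(-0.408, -5.896, -2.464)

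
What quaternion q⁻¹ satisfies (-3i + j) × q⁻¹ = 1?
0.3i - 0.1j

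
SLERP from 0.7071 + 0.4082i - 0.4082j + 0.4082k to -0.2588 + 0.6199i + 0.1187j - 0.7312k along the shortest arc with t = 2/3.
0.511 - 0.3118i - 0.2708j + 0.7539k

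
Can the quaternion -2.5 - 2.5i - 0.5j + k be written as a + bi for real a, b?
No. The quaternion -2.5 - 2.5i - 0.5j + k has j-coefficient y = -0.5 and k-coefficient z = 1, not both zero, so it does not lie in the complex subalgebra spanned by 1 and i.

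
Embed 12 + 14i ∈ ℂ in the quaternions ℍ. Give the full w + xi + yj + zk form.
12 + 14i + 0j + 0k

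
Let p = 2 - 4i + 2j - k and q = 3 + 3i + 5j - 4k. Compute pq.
4 - 9i - 3j - 37k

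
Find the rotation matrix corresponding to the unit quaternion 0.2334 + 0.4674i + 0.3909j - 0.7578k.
[[-0.4541, 0.7192, -0.5259], [0.0117, -0.5854, -0.8106], [-0.8909, -0.3743, 0.2575]]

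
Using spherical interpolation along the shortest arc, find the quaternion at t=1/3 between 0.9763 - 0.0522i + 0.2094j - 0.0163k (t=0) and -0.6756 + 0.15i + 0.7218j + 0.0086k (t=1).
0.9868 - 0.0974i - 0.1285j - 0.0154k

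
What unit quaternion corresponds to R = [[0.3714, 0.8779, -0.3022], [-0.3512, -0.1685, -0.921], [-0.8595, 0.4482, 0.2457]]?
0.6018 + 0.5688i + 0.2315j - 0.5106k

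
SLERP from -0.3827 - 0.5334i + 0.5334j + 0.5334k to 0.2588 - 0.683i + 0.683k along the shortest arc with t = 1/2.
-0.0686 - 0.6738i + 0.2955j + 0.6738k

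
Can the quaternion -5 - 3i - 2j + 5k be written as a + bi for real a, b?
No. The quaternion -5 - 3i - 2j + 5k has j-coefficient y = -2 and k-coefficient z = 5, not both zero, so it does not lie in the complex subalgebra spanned by 1 and i.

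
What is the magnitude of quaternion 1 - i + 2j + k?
√7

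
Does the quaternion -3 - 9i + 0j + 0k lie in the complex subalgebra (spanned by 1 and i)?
Yes. The quaternion -3 - 9i has j- and k-coefficients y = z = 0, so it lies in the complex subalgebra spanned by 1 and i.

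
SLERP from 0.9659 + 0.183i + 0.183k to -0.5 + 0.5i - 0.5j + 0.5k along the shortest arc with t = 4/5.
0.6983 - 0.3966i + 0.4447j - 0.3966k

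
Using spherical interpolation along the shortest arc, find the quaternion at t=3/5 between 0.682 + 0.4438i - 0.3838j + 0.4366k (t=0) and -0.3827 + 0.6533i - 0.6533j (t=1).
0.0717 + 0.7025i - 0.6717j + 0.224k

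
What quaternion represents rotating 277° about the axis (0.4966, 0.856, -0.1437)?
-0.749 + 0.3291i + 0.5672j - 0.0952k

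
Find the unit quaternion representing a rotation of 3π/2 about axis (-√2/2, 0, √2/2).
-0.7071 - 0.5i + 0.5k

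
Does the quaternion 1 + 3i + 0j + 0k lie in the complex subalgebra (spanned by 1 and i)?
Yes. The quaternion 1 + 3i has j- and k-coefficients y = z = 0, so it lies in the complex subalgebra spanned by 1 and i.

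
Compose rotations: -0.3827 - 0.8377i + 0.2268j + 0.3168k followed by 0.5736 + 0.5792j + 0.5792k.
-0.5344 - 0.4284i - 0.5768j + 0.4453k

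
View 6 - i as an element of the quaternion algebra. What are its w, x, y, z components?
6 - i + 0j + 0k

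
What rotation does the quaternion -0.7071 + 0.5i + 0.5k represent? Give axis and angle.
axis = (√2/2, 0, √2/2), θ = 3π/2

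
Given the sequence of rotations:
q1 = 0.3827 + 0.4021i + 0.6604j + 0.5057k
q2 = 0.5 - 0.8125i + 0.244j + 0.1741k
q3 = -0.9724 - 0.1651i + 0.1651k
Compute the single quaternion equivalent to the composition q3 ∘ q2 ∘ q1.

q2 · q1 = 0.2689 - 0.1015i + 0.9045j - 0.3152k
q3 · q2 · q1 = -0.2262 - 0.095i - 0.9483j + 0.2016k
-0.2262 - 0.095i - 0.9483j + 0.2016k


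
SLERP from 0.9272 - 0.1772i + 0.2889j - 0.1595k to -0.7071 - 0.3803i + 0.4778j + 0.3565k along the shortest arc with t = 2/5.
0.9593 + 0.0581i - 0.0281j - 0.275k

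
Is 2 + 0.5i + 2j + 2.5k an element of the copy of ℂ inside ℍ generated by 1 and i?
No. The quaternion 2 + 0.5i + 2j + 2.5k has j-coefficient y = 2 and k-coefficient z = 2.5, not both zero, so it does not lie in the complex subalgebra spanned by 1 and i.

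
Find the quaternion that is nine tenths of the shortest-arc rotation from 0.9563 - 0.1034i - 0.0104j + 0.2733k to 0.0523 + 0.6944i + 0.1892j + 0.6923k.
0.1863 + 0.6566i + 0.1814j + 0.708k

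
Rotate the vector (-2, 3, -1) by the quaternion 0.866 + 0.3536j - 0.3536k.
(0.225, 3.725, -0.275)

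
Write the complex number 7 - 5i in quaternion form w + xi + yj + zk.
7 - 5i + 0j + 0k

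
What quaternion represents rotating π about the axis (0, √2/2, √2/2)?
0.7071j + 0.7071k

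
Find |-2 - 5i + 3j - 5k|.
√63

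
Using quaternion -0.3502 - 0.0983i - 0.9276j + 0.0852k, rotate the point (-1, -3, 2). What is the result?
(1.275, -3.475, -0.546)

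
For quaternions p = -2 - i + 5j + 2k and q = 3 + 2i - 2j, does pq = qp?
No: pq = 6 - 3i + 23j - 2k ≠ 6 - 11i + 15j + 14k = qp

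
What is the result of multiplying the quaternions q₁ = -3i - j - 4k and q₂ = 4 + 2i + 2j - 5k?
-12 + i - 27j - 20k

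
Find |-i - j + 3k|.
√11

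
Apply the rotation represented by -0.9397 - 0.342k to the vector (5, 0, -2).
(3.83, 3.214, -2)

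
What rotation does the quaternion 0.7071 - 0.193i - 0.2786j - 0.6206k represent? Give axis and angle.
axis = (-0.2729, -0.394, -0.8777), θ = π/2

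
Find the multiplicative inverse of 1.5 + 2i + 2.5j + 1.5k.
0.1017 - 0.1356i - 0.1695j - 0.1017k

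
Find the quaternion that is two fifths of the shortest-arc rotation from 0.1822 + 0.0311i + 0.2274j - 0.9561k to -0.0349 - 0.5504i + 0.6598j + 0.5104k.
0.1462 + 0.2948i - 0.1661j - 0.9296k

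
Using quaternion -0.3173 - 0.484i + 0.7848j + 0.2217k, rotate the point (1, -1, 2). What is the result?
(-1.136, -1.252, -1.772)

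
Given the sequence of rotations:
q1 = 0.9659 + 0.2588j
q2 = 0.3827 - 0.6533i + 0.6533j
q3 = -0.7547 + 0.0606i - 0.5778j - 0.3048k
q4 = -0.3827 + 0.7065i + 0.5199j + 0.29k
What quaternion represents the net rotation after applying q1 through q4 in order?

q2 · q1 = 0.2006 - 0.631i + 0.7301j - 0.1691k
q3 · q2 · q1 = 0.2572 + 0.8086i - 0.4643j - 0.2539k
q4 · q3 · q2 · q1 = -0.3547 - 0.1251i + 0.7253j - 0.5767k
-0.3547 - 0.1251i + 0.7253j - 0.5767k


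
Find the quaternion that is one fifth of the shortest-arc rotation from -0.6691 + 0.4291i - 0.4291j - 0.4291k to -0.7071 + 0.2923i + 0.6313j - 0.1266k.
-0.7647 + 0.4497i - 0.2162j - 0.4078k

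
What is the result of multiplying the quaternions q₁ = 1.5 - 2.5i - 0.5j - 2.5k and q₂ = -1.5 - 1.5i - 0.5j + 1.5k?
-2.5 - 0.5i + 7.5j + 6.5k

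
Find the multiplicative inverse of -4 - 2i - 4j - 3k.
-0.0889 + 0.0444i + 0.0889j + 0.0667k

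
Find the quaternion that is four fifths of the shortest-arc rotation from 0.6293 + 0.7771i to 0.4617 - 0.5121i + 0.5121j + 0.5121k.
-0.2451 + 0.6999i - 0.4744j - 0.4744k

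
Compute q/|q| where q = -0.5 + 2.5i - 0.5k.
-0.1925 + 0.9623i - 0.1925k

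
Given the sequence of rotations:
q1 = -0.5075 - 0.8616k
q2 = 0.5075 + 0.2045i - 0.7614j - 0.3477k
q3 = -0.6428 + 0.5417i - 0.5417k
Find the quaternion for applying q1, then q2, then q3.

q2 · q1 = -0.5571 + 0.5522i + 0.5626j - 0.2608k
q3 · q2 · q1 = -0.0823 - 0.352i - 0.5195j + 0.7742k
-0.0823 - 0.352i - 0.5195j + 0.7742k


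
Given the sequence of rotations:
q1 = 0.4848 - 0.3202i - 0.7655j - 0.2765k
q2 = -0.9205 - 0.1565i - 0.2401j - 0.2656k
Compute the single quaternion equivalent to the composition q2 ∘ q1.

q2 · q1 = -0.7536 + 0.0819i + 0.63j + 0.1687k
-0.7536 + 0.0819i + 0.63j + 0.1687k


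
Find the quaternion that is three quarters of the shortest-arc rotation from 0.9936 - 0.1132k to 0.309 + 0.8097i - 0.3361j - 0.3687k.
0.5775 + 0.6826i - 0.2833j - 0.3469k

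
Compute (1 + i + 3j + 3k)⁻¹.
0.05 - 0.05i - 0.15j - 0.15k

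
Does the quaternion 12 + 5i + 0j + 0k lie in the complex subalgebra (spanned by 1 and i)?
Yes. The quaternion 12 + 5i has j- and k-coefficients y = z = 0, so it lies in the complex subalgebra spanned by 1 and i.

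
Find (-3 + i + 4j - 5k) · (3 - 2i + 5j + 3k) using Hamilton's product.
-12 + 46i + 4j - 11k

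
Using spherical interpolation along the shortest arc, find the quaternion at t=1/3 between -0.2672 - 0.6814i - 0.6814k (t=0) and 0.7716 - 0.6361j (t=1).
-0.5615 - 0.5492i + 0.2853j - 0.5492k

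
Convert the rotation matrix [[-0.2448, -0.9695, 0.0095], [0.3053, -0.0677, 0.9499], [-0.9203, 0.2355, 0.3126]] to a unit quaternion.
0.5 - 0.3572i + 0.4649j + 0.6374k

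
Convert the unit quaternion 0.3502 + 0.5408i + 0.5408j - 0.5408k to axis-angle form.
axis = (√3/3, √3/3, -√3/3), θ = 139°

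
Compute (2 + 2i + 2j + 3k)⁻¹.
0.0952 - 0.0952i - 0.0952j - 0.1429k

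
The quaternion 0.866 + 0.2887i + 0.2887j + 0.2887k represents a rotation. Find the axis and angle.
axis = (√3/3, √3/3, √3/3), θ = π/3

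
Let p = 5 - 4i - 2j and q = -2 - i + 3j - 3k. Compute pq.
-8 + 9i + 7j - 29k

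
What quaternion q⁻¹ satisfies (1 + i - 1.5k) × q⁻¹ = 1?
0.2353 - 0.2353i + 0.3529k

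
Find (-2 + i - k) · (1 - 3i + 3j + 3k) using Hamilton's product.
4 + 10i - 6j - 4k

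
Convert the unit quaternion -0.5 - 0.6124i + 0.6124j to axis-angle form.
axis = (-√2/2, √2/2, 0), θ = 4π/3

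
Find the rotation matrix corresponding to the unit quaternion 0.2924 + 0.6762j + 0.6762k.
[[-0.829, -0.3954, 0.3954], [0.3954, 0.0855, 0.9145], [-0.3954, 0.9145, 0.0855]]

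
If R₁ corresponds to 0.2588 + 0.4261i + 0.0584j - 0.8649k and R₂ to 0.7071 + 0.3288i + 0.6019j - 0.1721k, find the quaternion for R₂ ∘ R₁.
-0.1411 - 0.1241i + 0.4081j - 0.8934k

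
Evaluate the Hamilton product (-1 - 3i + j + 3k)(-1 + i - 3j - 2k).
13 + 9i - j + 7k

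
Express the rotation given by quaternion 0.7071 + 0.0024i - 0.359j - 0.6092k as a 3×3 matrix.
[[0, 0.8598, -0.5106], [-0.8633, 0.2577, 0.434], [0.5048, 0.4408, 0.7422]]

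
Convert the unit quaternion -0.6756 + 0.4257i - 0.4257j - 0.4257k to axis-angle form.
axis = (√3/3, -√3/3, -√3/3), θ = 265°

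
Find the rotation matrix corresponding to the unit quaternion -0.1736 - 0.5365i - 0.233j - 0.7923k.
[[-0.3641, -0.0251, 0.931], [0.5251, -0.8311, 0.1829], [0.7692, 0.5555, 0.3158]]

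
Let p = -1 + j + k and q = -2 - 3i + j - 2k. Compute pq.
3 - 6j + 3k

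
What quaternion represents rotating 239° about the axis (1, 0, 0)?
-0.4924 + 0.8704i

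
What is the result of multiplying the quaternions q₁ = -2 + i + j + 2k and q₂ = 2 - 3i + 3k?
-7 + 11i - 7j + k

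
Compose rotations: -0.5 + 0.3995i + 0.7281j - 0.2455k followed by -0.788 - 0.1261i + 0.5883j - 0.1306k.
-0.016 - 0.3011i - 0.951j - 0.0681k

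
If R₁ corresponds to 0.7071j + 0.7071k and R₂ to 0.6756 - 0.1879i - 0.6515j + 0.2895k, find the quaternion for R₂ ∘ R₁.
0.256 - 0.6654i + 0.6106j + 0.3449k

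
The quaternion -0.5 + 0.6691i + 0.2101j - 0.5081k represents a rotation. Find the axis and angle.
axis = (0.7726, 0.2426, -0.5867), θ = 4π/3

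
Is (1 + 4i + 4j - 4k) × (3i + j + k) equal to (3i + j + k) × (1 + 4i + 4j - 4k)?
No: pq = -12 + 11i - 15j - 7k ≠ -12 - 5i + 17j + 9k = qp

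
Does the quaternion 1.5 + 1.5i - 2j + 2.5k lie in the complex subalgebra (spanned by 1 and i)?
No. The quaternion 1.5 + 1.5i - 2j + 2.5k has j-coefficient y = -2 and k-coefficient z = 2.5, not both zero, so it does not lie in the complex subalgebra spanned by 1 and i.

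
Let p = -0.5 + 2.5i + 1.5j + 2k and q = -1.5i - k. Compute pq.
5.75 - 0.75i - 0.5j + 2.75k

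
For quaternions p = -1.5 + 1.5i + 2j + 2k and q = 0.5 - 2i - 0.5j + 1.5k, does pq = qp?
No: pq = 0.25 + 7.75i - 4.5j + 2k ≠ 0.25 - 0.25i + 8j - 4.5k = qp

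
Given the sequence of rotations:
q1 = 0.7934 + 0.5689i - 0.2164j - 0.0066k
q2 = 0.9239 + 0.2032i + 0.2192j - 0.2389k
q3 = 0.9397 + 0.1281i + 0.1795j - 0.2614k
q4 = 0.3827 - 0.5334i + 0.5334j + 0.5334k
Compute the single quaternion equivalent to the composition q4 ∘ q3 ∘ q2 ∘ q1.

q2 · q1 = 0.6633 + 0.6337i - 0.1606j - 0.3643k
q3 · q2 · q1 = 0.4757 + 0.5731i - 0.1508j - 0.65k
q4 · q3 · q2 · q1 = 0.9149 - 0.3007i + 0.155j - 0.2203k
0.9149 - 0.3007i + 0.155j - 0.2203k


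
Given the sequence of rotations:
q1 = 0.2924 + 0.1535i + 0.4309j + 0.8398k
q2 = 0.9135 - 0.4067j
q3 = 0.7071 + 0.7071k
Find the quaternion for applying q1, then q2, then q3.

q2 · q1 = 0.4424 - 0.2013i + 0.2747j + 0.8296k
q3 · q2 · q1 = -0.2738 - 0.3366i + 0.0519j + 0.8994k
-0.2738 - 0.3366i + 0.0519j + 0.8994k


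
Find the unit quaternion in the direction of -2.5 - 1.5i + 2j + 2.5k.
-0.5774 - 0.3464i + 0.4619j + 0.5774k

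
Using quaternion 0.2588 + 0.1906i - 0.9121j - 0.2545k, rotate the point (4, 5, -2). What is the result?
(-3.115, 1.34, 5.788)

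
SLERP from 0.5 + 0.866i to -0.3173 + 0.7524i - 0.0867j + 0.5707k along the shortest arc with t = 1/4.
0.3137 + 0.9336i - 0.026j + 0.1711k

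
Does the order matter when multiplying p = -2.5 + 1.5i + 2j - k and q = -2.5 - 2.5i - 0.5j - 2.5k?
Yes: pq = 8.5 - 3i + 2.5j + 13k ≠ 8.5 + 8i - 10j + 4.5k = qp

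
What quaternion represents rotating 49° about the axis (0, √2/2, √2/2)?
0.91 + 0.2932j + 0.2932k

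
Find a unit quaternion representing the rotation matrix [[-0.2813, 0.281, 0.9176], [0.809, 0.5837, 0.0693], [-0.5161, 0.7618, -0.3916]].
0.4772 + 0.3628i + 0.7511j + 0.2766k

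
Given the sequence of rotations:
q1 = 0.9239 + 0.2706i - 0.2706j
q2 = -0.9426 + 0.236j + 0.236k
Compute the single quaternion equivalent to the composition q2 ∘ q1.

q2 · q1 = -0.807 - 0.1912i + 0.537j + 0.1542k
-0.807 - 0.1912i + 0.537j + 0.1542k


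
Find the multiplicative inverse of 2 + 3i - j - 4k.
0.0667 - 0.1i + 0.0333j + 0.1333k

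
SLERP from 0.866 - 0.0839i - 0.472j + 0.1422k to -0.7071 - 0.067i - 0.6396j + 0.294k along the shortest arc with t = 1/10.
0.9233 - 0.0712i - 0.365j + 0.0963k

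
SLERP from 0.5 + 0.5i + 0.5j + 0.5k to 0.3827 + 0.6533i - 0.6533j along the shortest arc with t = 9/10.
0.4388 + 0.6996i - 0.5596j + 0.07k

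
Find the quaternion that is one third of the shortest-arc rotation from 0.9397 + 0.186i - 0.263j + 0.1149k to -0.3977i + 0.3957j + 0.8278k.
0.7893 + 0.3461i - 0.4098j - 0.2988k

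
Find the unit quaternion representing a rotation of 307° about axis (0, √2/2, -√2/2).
-0.8949 + 0.3155j - 0.3155k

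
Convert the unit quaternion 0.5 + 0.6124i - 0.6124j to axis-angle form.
axis = (√2/2, -√2/2, 0), θ = 2π/3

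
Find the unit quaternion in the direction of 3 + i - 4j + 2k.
0.5477 + 0.1826i - 0.7303j + 0.3651k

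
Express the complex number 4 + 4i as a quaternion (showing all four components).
4 + 4i + 0j + 0k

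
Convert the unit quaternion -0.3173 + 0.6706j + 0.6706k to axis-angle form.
axis = (0, √2/2, √2/2), θ = 217°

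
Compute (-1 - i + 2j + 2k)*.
-1 + i - 2j - 2k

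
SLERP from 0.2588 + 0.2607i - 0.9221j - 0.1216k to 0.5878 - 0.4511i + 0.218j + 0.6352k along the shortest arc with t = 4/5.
-0.4587 + 0.4761i - 0.445j - 0.6041k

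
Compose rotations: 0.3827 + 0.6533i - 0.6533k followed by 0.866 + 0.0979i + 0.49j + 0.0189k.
0.2798 + 0.2831i + 0.2638j - 0.8786k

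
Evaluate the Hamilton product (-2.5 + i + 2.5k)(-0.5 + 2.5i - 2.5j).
-1.25 - 0.5i + 12.5j - 3.75k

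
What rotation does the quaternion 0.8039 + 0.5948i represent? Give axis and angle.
axis = (1, 0, 0), θ = 73°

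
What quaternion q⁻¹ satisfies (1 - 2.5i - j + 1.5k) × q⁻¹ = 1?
0.0952 + 0.2381i + 0.0952j - 0.1429k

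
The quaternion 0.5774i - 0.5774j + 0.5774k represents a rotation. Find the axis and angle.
axis = (√3/3, -√3/3, √3/3), θ = π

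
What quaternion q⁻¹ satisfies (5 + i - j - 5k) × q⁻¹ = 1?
0.0962 - 0.0192i + 0.0192j + 0.0962k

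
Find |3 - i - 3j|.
√19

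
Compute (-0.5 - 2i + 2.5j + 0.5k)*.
-0.5 + 2i - 2.5j - 0.5k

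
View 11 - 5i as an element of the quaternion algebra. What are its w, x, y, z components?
11 - 5i + 0j + 0k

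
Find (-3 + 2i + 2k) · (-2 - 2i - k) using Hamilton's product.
12 + 2i - 2j - k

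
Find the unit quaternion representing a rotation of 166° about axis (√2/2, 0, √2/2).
0.1219 + 0.7018i + 0.7018k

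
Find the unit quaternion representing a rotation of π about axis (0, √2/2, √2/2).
0.7071j + 0.7071k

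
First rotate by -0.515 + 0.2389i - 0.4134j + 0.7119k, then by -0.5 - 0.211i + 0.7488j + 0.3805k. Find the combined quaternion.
0.3466 + 0.6796i + 0.0622j - 0.6436k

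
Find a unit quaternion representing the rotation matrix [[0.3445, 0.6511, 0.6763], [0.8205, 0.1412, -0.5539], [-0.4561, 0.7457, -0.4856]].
0.5 + 0.6498i + 0.5662j + 0.0847k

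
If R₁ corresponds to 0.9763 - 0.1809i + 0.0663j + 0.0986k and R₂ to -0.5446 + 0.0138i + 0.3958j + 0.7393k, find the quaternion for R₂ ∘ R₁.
-0.6283 + 0.102i + 0.2152j + 0.7406k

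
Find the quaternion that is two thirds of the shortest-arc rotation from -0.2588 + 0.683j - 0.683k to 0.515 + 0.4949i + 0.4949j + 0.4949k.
-0.5455 - 0.4085i - 0.0909j - 0.7262k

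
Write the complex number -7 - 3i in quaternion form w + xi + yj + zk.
-7 - 3i + 0j + 0k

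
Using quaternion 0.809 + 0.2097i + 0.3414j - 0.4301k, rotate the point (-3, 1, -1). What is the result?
(-0.724, 2.833, 1.565)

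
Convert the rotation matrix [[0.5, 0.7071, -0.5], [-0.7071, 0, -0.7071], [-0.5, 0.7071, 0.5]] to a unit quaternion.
0.7071 + 0.5i - 0.5k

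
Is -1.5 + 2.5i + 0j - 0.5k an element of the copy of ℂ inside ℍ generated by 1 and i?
No. The quaternion -1.5 + 2.5i - 0.5k has j-coefficient y = 0 and k-coefficient z = -0.5, not both zero, so it does not lie in the complex subalgebra spanned by 1 and i.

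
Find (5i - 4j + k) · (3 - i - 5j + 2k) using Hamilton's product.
-17 + 12i - 23j - 26k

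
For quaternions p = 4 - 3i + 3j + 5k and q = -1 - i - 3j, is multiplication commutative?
No: pq = 2 + 14i - 20j + 7k ≠ 2 - 16i - 10j - 17k = qp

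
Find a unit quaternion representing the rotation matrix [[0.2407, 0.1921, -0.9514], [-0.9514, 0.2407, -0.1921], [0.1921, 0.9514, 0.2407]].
0.6561 + 0.4357i - 0.4357j - 0.4357k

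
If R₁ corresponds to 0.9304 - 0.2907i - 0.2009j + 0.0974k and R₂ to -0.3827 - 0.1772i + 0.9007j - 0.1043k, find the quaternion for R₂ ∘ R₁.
-0.2165 + 0.0132i + 0.9625j + 0.1631k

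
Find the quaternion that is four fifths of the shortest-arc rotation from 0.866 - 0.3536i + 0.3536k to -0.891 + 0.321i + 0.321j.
0.9029 - 0.3339i - 0.2605j + 0.0734k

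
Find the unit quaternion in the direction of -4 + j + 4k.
-0.6963 + 0.1741j + 0.6963k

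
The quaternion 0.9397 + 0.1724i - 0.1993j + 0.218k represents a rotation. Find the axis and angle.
axis = (0.5041, -0.5827, 0.6374), θ = 40°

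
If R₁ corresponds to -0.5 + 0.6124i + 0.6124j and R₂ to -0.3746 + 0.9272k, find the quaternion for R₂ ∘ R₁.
0.1873 - 0.7972i + 0.3384j - 0.4636k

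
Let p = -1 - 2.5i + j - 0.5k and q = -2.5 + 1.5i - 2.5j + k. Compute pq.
9.25 + 4.5i + 1.75j + 5k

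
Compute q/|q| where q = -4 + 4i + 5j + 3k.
-0.4924 + 0.4924i + 0.6155j + 0.3693k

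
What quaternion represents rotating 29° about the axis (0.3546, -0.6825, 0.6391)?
0.9681 + 0.0888i - 0.1709j + 0.16k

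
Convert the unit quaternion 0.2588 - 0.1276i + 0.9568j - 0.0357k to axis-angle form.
axis = (-0.1321, 0.9905, -0.037), θ = 5π/6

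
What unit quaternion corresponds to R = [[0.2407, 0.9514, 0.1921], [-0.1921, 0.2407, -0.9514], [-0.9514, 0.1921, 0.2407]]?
0.6561 + 0.4357i + 0.4357j - 0.4357k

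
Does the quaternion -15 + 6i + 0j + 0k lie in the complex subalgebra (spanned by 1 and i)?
Yes. The quaternion -15 + 6i has j- and k-coefficients y = z = 0, so it lies in the complex subalgebra spanned by 1 and i.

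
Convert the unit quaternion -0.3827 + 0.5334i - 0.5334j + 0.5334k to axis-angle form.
axis = (√3/3, -√3/3, √3/3), θ = 5π/4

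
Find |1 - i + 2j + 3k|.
√15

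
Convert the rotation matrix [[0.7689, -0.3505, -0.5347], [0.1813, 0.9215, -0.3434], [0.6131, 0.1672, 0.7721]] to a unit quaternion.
0.9304 + 0.1372i - 0.3084j + 0.1429k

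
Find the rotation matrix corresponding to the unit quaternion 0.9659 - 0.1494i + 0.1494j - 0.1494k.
[[0.9107, 0.244, 0.3333], [-0.3333, 0.9107, 0.244], [-0.244, -0.3333, 0.9107]]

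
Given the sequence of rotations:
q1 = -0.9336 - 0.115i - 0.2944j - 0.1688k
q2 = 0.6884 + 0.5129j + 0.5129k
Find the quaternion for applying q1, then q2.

q2 · q1 = -0.4051 - 0.0147i - 0.7405j - 0.5361k
-0.4051 - 0.0147i - 0.7405j - 0.5361k


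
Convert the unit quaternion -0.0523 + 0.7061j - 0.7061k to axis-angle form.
axis = (0, √2/2, -√2/2), θ = 186°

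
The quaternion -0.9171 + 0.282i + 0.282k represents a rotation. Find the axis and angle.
axis = (√2/2, 0, √2/2), θ = 313°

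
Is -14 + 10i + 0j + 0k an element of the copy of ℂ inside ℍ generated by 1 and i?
Yes. The quaternion -14 + 10i has j- and k-coefficients y = z = 0, so it lies in the complex subalgebra spanned by 1 and i.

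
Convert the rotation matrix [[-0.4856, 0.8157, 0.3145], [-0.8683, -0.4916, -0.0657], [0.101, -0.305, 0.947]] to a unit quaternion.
-0.4924 + 0.1215i - 0.1084j + 0.855k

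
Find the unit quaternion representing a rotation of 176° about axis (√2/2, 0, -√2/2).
0.0349 + 0.7067i - 0.7067k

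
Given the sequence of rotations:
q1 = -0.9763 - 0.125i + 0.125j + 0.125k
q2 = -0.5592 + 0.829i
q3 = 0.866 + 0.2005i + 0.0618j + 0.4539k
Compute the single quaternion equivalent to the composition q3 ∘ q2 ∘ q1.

q2 · q1 = 0.6496 - 0.7395i - 0.1735j + 0.0337k
q3 · q2 · q1 = 0.7062 - 0.4293i - 0.4525j + 0.335k
0.7062 - 0.4293i - 0.4525j + 0.335k


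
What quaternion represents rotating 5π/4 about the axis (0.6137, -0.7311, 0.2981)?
-0.3827 + 0.567i - 0.6754j + 0.2754k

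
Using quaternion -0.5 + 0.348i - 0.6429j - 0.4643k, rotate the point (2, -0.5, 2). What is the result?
(0.58, 1.76, -2.194)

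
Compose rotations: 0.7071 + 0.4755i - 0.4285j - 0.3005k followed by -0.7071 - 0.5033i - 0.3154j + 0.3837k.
-0.2805 - 0.4329i + 0.1112j + 0.8494k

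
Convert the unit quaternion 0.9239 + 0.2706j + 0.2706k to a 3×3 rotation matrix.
[[0.7071, -0.5, 0.5], [0.5, 0.8536, 0.1464], [-0.5, 0.1464, 0.8536]]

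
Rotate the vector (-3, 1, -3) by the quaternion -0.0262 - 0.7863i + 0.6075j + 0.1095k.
(-1.051, 2.347, 3.519)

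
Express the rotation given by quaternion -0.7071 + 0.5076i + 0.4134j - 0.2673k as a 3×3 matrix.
[[0.5153, 0.0417, -0.856], [0.7977, 0.3418, 0.4968], [0.3133, -0.9389, 0.1429]]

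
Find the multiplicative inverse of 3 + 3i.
0.1667 - 0.1667i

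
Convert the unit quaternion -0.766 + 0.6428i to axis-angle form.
axis = (1, 0, 0), θ = 280°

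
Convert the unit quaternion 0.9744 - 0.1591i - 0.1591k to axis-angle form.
axis = (-√2/2, 0, -√2/2), θ = 26°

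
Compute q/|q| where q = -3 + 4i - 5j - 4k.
-0.3693 + 0.4924i - 0.6155j - 0.4924k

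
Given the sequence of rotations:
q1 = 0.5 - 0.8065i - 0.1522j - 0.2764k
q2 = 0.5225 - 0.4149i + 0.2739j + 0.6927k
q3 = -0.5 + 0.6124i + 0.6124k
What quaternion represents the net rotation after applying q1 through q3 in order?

q2 · q1 = 0.1598 - 0.5991i - 0.6159j + 0.486k
q3 · q2 · q1 = -0.0106 + 0.7746i - 0.3566j - 0.5223k
-0.0106 + 0.7746i - 0.3566j - 0.5223k


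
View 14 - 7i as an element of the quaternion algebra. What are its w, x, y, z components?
14 - 7i + 0j + 0k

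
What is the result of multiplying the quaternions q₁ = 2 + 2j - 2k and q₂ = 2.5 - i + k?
7 + 7j - k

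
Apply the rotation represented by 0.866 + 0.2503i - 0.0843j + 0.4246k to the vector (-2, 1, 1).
(-1.961, -1.377, 0.505)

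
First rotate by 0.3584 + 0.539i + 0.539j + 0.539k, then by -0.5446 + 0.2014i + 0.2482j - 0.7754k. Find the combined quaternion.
-0.0196 + 0.3304i - 0.7311j - 0.5967k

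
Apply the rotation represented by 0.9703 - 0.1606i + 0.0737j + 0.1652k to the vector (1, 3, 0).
(-0.098, 2.978, -1.058)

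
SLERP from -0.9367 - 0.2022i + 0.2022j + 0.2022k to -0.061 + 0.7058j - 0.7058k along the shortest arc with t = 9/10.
-0.2012 - 0.0305i + 0.7222j - 0.6611k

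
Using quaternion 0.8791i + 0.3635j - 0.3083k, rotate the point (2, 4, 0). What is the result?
(3.648, -1.665, -1.981)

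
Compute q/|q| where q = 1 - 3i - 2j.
0.2673 - 0.8018i - 0.5345j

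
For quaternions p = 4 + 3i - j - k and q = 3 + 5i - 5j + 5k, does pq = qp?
No: pq = -3 + 19i - 43j + 7k ≠ -3 + 39i - 3j + 27k = qp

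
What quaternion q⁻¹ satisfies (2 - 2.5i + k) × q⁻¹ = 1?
0.1778 + 0.2222i - 0.0889k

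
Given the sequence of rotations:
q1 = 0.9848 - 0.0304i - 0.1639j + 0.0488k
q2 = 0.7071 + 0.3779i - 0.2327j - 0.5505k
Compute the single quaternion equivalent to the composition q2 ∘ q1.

q2 · q1 = 0.6966 + 0.2491i - 0.3468j - 0.5766k
0.6966 + 0.2491i - 0.3468j - 0.5766k


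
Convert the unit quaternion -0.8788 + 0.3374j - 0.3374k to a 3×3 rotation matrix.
[[0.5446, -0.593, -0.593], [0.593, 0.7723, -0.2277], [0.593, -0.2277, 0.7723]]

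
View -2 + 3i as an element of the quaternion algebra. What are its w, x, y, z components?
-2 + 3i + 0j + 0k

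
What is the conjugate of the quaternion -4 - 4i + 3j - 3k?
-4 + 4i - 3j + 3k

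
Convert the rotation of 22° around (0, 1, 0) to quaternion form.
0.9816 + 0.1908j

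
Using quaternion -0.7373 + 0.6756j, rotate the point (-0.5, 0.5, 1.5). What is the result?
(-1.538, 0.5, -0.367)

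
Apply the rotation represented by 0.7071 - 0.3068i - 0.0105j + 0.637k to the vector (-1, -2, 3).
(0.383, 0.354, 3.705)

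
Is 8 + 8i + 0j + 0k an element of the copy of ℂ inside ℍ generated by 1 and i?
Yes. The quaternion 8 + 8i has j- and k-coefficients y = z = 0, so it lies in the complex subalgebra spanned by 1 and i.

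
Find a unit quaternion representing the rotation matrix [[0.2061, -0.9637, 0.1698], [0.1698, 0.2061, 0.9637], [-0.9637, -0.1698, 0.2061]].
0.6361 - 0.4455i + 0.4455j + 0.4455k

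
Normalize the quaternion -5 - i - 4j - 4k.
-0.6565 - 0.1313i - 0.5252j - 0.5252k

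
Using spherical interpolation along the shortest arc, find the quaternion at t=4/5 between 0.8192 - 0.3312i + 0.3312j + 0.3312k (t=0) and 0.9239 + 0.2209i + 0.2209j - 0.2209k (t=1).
0.9534 + 0.1103i + 0.2582j - 0.1103k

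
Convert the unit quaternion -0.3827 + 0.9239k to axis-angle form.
axis = (0, 0, 1), θ = 5π/4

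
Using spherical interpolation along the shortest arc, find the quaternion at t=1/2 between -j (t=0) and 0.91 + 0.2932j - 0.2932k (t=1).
-0.5658 - 0.8041j + 0.1823k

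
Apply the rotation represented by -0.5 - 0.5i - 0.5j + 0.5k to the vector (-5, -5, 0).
(-5, 0, 5)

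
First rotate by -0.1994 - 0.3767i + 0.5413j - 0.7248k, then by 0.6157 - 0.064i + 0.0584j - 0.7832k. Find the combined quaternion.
-0.7462 + 0.1624i + 0.5703j - 0.3027k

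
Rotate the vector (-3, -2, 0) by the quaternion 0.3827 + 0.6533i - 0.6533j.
(1.268, 2.268, -2.5)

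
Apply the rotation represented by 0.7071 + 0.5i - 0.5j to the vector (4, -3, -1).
(4.207, -2.793, 0.707)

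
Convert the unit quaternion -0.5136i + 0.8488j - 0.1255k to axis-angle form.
axis = (-0.5136, 0.8488, -0.1255), θ = π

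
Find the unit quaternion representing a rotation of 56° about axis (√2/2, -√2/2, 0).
0.8829 + 0.332i - 0.332j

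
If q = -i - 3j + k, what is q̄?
i + 3j - k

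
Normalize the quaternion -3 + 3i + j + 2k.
-0.6255 + 0.6255i + 0.2085j + 0.417k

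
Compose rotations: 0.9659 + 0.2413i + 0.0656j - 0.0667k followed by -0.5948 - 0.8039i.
-0.3805 - 0.92i - 0.0926j - 0.0131k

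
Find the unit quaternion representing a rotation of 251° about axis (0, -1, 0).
-0.5807 - 0.8141j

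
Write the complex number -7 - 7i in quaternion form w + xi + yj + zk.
-7 - 7i + 0j + 0k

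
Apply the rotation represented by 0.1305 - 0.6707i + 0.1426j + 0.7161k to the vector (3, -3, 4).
(-2.758, 4.28, -2.842)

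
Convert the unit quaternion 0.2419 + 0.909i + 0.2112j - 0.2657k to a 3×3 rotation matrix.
[[0.7696, 0.5125, -0.3809], [0.2554, -0.7938, -0.552], [-0.5852, 0.3275, -0.7418]]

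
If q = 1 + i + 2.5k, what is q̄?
1 - i - 2.5k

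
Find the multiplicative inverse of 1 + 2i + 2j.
0.1111 - 0.2222i - 0.2222j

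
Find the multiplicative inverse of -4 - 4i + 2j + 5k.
-0.0656 + 0.0656i - 0.0328j - 0.082k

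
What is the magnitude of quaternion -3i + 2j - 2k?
√17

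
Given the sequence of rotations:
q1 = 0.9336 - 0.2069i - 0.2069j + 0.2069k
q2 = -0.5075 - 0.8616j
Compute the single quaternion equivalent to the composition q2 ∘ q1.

q2 · q1 = -0.6521 - 0.0733i - 0.6994j - 0.2833k
-0.6521 - 0.0733i - 0.6994j - 0.2833k


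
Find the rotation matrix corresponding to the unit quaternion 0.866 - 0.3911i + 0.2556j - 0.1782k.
[[0.8058, 0.1087, 0.5821], [-0.5086, 0.6306, 0.5863], [-0.3033, -0.7685, 0.5634]]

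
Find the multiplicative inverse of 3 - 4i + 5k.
0.06 + 0.08i - 0.1k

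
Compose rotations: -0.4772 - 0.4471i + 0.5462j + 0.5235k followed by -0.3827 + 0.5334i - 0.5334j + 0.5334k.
0.4332 - 0.654i - 0.4722j - 0.402k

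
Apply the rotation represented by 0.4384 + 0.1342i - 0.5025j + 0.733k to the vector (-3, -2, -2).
(3.782, 0.406, -1.592)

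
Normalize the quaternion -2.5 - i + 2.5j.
-0.6804 - 0.2722i + 0.6804j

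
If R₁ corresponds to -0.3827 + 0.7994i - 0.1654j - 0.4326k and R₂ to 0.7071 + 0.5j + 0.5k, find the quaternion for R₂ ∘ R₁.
0.0284 + 0.4317i + 0.0914j - 0.8969k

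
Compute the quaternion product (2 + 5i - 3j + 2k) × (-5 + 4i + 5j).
-15 - 27i + 33j + 27k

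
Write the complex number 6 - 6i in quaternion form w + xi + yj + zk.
6 - 6i + 0j + 0k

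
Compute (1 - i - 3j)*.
1 + i + 3j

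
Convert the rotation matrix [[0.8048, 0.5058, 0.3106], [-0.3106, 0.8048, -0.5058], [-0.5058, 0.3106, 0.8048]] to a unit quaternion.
0.9239 + 0.2209i + 0.2209j - 0.2209k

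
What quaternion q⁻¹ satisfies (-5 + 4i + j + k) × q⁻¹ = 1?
-0.1163 - 0.093i - 0.0233j - 0.0233k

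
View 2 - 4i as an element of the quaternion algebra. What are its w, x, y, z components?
2 - 4i + 0j + 0k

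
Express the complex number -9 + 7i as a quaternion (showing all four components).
-9 + 7i + 0j + 0k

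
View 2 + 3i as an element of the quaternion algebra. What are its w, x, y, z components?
2 + 3i + 0j + 0k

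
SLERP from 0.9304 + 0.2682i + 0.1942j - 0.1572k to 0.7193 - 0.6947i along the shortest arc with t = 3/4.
0.8693 - 0.4884i + 0.0584j - 0.0473k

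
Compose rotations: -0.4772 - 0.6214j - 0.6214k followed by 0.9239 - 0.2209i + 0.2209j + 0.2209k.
-0.1664 + 0.1054i - 0.8168j - 0.5423k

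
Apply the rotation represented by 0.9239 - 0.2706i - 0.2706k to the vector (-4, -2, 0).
(-4.414, 0.586, 0.414)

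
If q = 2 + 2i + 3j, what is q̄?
2 - 2i - 3j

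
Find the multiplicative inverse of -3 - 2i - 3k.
-0.1364 + 0.0909i + 0.1364k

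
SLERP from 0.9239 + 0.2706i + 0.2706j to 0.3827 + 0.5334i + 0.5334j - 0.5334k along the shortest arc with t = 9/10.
0.4584 + 0.5232i + 0.5232j - 0.4924k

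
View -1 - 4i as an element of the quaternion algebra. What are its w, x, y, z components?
-1 - 4i + 0j + 0k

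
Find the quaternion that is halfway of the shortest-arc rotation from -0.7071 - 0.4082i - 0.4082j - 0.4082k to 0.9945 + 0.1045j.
-0.9106 - 0.2185i - 0.2744j - 0.2185k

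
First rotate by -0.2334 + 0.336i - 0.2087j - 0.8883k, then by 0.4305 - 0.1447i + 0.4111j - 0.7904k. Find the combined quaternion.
-0.6682 - 0.3517i - 0.5799j - 0.3059k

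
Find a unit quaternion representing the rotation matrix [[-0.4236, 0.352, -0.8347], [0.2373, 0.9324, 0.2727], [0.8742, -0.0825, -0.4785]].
0.5075 - 0.175i - 0.8418j - 0.0565k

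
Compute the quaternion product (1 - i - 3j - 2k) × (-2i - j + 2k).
-1 - 10i + 5j - 3k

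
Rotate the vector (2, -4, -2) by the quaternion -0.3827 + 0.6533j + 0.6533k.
(-2.414, -3.293, -2.707)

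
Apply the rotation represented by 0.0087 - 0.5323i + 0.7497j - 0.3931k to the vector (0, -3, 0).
(2.374, -0.373, 1.796)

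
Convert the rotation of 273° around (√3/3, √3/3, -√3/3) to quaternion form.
-0.7254 + 0.3974i + 0.3974j - 0.3974k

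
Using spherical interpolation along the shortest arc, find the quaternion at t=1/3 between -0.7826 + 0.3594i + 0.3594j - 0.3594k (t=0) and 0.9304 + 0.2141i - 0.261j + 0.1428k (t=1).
-0.8734 + 0.1733i + 0.3421j - 0.3001k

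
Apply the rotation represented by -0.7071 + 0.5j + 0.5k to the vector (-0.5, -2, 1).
(-2.121, -0.146, -0.854)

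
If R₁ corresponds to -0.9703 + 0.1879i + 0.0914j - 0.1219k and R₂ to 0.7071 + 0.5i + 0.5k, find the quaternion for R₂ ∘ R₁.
-0.7191 - 0.398i + 0.2195j - 0.5256k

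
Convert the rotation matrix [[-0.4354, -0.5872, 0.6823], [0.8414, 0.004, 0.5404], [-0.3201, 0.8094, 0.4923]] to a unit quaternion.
0.515 + 0.1306i + 0.4866j + 0.6935k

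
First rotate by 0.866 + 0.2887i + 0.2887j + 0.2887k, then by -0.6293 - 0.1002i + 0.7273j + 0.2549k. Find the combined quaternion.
-0.7996 - 0.1321i + 0.5507j - 0.1998k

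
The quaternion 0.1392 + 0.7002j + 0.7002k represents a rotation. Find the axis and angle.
axis = (0, √2/2, √2/2), θ = 164°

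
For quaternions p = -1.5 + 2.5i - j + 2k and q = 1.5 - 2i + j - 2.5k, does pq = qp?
No: pq = 8.75 + 7.25i - 0.75j + 7.25k ≠ 8.75 + 6.25i - 5.25j + 6.25k = qp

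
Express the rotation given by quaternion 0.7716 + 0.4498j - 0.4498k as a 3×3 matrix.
[[0.1907, 0.6941, 0.6941], [-0.6941, 0.5954, -0.4046], [-0.6941, -0.4046, 0.5954]]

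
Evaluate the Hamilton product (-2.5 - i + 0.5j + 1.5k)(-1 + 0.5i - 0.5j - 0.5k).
4 + 0.25i + j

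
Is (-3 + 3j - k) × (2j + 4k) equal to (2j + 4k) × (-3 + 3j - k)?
No: pq = -2 + 14i - 6j - 12k ≠ -2 - 14i - 6j - 12k = qp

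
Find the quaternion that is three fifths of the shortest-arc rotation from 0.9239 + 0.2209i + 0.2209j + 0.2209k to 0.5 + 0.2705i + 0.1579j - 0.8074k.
0.8068 + 0.2992i + 0.2199j - 0.4596k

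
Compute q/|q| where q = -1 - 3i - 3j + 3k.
-0.189 - 0.5669i - 0.5669j + 0.5669k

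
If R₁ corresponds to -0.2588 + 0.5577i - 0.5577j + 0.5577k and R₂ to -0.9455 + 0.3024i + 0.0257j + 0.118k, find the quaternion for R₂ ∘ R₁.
0.0246 - 0.5254i + 0.4178j - 0.7408k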